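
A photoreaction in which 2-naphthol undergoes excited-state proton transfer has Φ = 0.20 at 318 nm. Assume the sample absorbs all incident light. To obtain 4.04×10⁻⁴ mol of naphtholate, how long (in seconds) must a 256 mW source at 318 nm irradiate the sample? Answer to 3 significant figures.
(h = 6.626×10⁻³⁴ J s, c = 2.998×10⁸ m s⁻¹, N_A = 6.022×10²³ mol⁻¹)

t ≈ 2970 s

Photons that must be absorbed: 4.04×10⁻⁴ / 0.20 = 0.002020 mol.
Photon energy: hc/λ = 6.247×10⁻¹⁹ J; per mole, 3.762×10⁵ J mol⁻¹.
Energy required: 0.002020 × 3.762×10⁵ = 759.9 J.
Time: 759.9 J / 0.256 W = 2970 s.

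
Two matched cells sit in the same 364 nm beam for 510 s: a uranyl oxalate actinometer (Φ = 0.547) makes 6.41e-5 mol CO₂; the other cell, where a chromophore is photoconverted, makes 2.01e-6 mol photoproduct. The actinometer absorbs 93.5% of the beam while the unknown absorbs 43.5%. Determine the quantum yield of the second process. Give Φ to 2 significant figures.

Φ = 0.037

Photons absorbed by the actinometer: 6.41e-5 / 0.547 = 1.172e-4 mol.
Incident flux: 1.172e-4 / 0.935 = 1.253e-4 einstein.
Absorbed by unknown: 0.435 × 1.253e-4 = 5.451e-5 mol.
Φ(unknown) = 2.01e-6 / 5.451e-5 = 0.037.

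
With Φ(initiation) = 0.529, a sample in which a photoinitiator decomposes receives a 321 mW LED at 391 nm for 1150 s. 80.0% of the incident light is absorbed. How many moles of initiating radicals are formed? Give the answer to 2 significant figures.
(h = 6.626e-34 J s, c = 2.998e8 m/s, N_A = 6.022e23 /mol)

5.1e-4 mol

Photon energy at 391 nm: hc/λ = (6.626e-34)(2.998e8)/(391e-9) = 5.080e-19 J.
Energy delivered: (321 mW)(1150 s) = 369.2 J.
Photons incident: 369.2 / 5.080e-19 = 7.268e20, i.e. 7.268e20/6.022e23 = 0.001207 mol.
Photons absorbed: 0.800 × 0.001207 = 9.656e-4 mol.
Product: Φ × n_abs = 0.529 × 9.656e-4 = 5.108e-4 mol.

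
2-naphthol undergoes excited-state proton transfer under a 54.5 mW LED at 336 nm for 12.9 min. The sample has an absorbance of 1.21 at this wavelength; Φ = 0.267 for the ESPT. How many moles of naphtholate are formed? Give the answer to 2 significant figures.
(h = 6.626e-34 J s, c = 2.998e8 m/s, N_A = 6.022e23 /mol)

3.0e-5 mol

Photon energy at 336 nm: hc/λ = (6.626e-34)(2.998e8)/(336e-9) = 5.912e-19 J.
Energy delivered: (54.5 mW)(774 s) = 42.18 J.
Photons incident: 42.18 / 5.912e-19 = 7.135e19, i.e. 7.135e19/6.022e23 = 1.185e-4 mol.
Fraction absorbed: 1 − 10^(−1.21) = 0.9383.
Photons absorbed: 0.9383 × 1.185e-4 = 1.112e-4 mol.
Product: Φ × n_abs = 0.267 × 1.112e-4 = 2.969e-5 mol.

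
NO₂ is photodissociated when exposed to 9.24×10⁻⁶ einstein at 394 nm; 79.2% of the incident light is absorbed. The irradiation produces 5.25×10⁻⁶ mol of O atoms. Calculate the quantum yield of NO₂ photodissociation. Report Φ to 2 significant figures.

Φ = 0.72

Photons absorbed: 0.792 × 9.24×10⁻⁶ = 7.318×10⁻⁶ mol.
Φ = 5.25×10⁻⁶ mol / 7.318×10⁻⁶ mol photons = 0.72.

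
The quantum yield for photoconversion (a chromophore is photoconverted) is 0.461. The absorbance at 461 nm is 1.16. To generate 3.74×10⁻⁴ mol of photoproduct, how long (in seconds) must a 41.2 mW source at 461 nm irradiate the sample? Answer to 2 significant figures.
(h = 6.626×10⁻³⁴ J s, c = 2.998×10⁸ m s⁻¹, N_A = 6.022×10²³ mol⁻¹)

t ≈ 5500 s

Photons that must be absorbed: 3.74×10⁻⁴ / 0.461 = 8.113×10⁻⁴ mol.
Fraction absorbed: 1 − 10^(−1.16) = 0.9308.
Incident photons needed: 8.113×10⁻⁴ / 0.9308 = 8.716×10⁻⁴ mol.
Photon energy: hc/λ = 4.309×10⁻¹⁹ J; per mole, 2.595×10⁵ J mol⁻¹.
Energy required: 8.716×10⁻⁴ × 2.595×10⁵ = 226.2 J.
Time: 226.2 J / 0.0412 W = 5500 s.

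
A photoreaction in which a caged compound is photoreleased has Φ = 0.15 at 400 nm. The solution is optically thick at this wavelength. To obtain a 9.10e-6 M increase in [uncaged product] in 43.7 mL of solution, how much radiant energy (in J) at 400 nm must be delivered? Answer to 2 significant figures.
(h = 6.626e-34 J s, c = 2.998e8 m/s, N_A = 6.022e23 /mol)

0.79 J

Product: (9.10e-6 M)(0.0437 L) = 3.977e-7 mol.
Photons that must be absorbed: 3.977e-7 / 0.15 = 2.651e-6 mol.
Photon energy: hc/λ = 4.966e-19 J; per mole, 2.991e5 J mol⁻¹.
Energy required: 2.651e-6 × 2.991e5 = 0.79 J.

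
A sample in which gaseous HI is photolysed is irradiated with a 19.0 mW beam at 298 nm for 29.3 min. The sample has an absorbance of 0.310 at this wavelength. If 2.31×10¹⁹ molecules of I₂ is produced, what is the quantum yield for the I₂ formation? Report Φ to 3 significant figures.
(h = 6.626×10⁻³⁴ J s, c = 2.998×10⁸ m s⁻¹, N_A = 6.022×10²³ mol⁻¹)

Product: 2.31×10¹⁹ / 6.022×10²³ = 3.836×10⁻⁵ mol.
Photon energy at 298 nm: hc/λ = (6.626×10⁻³⁴)(2.998×10⁸)/(298×10⁻⁹) = 6.666×10⁻¹⁹ J.
Energy delivered: (19.0 mW)(1758 s) = 33.40 J.
Photons incident: 33.40 / 6.666×10⁻¹⁹ = 5.011×10¹⁹, i.e. 5.011×10¹⁹/6.022×10²³ = 8.321×10⁻⁵ mol.
Fraction absorbed: 1 − 10^(−0.310) = 0.5102.
Photons absorbed: 0.5102 × 8.321×10⁻⁵ = 4.245×10⁻⁵ mol.
Φ = 3.836×10⁻⁵ mol / 4.245×10⁻⁵ mol photons = 0.904.

Φ = 0.904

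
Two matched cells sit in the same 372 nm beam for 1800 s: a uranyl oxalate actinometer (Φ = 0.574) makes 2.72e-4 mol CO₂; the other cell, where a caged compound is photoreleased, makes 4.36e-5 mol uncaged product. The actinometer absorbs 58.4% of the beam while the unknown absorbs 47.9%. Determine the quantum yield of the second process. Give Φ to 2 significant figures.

Φ = 0.11

Photons absorbed by the actinometer: 2.72e-4 / 0.574 = 4.739e-4 mol.
Incident flux: 4.739e-4 / 0.584 = 8.115e-4 einstein.
Absorbed by unknown: 0.479 × 8.115e-4 = 3.887e-4 mol.
Φ(unknown) = 4.36e-5 / 3.887e-4 = 0.11.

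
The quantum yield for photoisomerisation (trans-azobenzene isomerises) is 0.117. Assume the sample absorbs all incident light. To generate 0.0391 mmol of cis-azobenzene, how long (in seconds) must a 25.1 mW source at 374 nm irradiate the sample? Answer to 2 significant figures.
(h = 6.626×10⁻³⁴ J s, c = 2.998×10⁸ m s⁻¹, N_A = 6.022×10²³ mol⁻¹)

Product: 0.0391 mmol = 3.91×10⁻⁵ mol.
Photons that must be absorbed: 3.91×10⁻⁵ / 0.117 = 3.342×10⁻⁴ mol.
Photon energy: hc/λ = 5.311×10⁻¹⁹ J; per mole, 3.198×10⁵ J mol⁻¹.
Energy required: 3.342×10⁻⁴ × 3.198×10⁵ = 106.9 J.
Time: 106.9 J / 0.0251 W = 4300 s.

t ≈ 4300 s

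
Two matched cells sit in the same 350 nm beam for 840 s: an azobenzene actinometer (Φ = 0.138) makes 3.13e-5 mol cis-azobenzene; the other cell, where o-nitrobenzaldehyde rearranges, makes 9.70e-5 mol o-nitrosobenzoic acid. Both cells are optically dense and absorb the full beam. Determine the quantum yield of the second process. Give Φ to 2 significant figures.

Φ = 0.43

Photons absorbed by the actinometer: 3.13e-5 / 0.138 = 2.268e-4 mol.
Φ(unknown) = 9.70e-5 / 2.268e-4 = 0.43.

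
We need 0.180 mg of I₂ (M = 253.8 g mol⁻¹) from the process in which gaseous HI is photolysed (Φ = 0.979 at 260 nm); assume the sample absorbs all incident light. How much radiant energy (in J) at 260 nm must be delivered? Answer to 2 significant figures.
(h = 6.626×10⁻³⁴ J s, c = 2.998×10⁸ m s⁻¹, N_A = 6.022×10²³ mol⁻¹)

0.33 J

Product: 0.180 mg / 253.8 g mol⁻¹ = 7.092×10⁻⁷ mol.
Photons that must be absorbed: 7.092×10⁻⁷ / 0.979 = 7.244×10⁻⁷ mol.
Photon energy: hc/λ = 7.640×10⁻¹⁹ J; per mole, 4.601×10⁵ J mol⁻¹.
Energy required: 7.244×10⁻⁷ × 4.601×10⁵ = 0.33 J.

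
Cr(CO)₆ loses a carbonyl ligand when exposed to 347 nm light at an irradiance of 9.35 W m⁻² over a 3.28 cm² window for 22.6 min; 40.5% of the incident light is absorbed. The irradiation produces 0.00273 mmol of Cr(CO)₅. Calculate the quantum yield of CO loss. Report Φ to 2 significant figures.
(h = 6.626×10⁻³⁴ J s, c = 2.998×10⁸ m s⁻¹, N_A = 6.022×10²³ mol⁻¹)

Φ = 0.56

Product: 0.00273 mmol = 2.73×10⁻⁶ mol.
Photon energy at 347 nm: hc/λ = (6.626×10⁻³⁴)(2.998×10⁸)/(347×10⁻⁹) = 5.725×10⁻¹⁹ J.
Energy delivered: (9.35 W m⁻²)(3.28×10⁻⁴ m²)(1356 s) = 4.159 J.
Photons incident: 4.159 / 5.725×10⁻¹⁹ = 7.265×10¹⁸, i.e. 7.265×10¹⁸/6.022×10²³ = 1.206×10⁻⁵ mol.
Photons absorbed: 0.405 × 1.206×10⁻⁵ = 4.884×10⁻⁶ mol.
Φ = 2.73×10⁻⁶ mol / 4.884×10⁻⁶ mol photons = 0.56.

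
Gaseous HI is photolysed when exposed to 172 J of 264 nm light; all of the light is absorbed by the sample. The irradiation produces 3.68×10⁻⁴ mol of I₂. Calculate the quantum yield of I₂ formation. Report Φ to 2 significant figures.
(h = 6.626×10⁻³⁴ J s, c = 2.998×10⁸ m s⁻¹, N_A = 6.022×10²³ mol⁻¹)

Photon energy at 264 nm: hc/λ = (6.626×10⁻³⁴)(2.998×10⁸)/(264×10⁻⁹) = 7.525×10⁻¹⁹ J.
Photons incident: 172 / 7.525×10⁻¹⁹ = 2.286×10²⁰, i.e. 2.286×10²⁰/6.022×10²³ = 3.796×10⁻⁴ mol.
Φ = 3.68×10⁻⁴ mol / 3.796×10⁻⁴ mol photons = 0.97.

Φ = 0.97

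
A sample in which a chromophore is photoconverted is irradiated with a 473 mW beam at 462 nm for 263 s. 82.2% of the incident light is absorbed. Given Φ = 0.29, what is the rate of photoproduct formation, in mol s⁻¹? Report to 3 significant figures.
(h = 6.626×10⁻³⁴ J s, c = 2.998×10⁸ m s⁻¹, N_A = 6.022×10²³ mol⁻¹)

Photon energy at 462 nm: hc/λ = (6.626×10⁻³⁴)(2.998×10⁸)/(462×10⁻⁹) = 4.300×10⁻¹⁹ J.
Energy delivered: (473 mW)(263 s) = 124.4 J.
Photons incident: 124.4 / 4.300×10⁻¹⁹ = 2.893×10²⁰, i.e. 2.893×10²⁰/6.022×10²³ = 4.804×10⁻⁴ mol.
Photons absorbed: 0.822 × 4.804×10⁻⁴ = 3.949×10⁻⁴ mol.
Product formed: 0.29 × 3.949×10⁻⁴ = 1.145×10⁻⁴ mol.
Rate: 1.145×10⁻⁴ / 263 s = 4.35×10⁻⁷ mol s⁻¹.

4.35×10⁻⁷ mol s⁻¹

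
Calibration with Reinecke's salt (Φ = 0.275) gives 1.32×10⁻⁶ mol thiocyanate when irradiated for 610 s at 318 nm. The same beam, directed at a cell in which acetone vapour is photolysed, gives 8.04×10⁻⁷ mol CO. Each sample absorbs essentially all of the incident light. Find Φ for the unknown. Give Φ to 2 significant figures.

Φ = 0.17

Photons absorbed by the actinometer: 1.32×10⁻⁶ / 0.275 = 4.800×10⁻⁶ mol.
Φ(unknown) = 8.04×10⁻⁷ / 4.800×10⁻⁶ = 0.17.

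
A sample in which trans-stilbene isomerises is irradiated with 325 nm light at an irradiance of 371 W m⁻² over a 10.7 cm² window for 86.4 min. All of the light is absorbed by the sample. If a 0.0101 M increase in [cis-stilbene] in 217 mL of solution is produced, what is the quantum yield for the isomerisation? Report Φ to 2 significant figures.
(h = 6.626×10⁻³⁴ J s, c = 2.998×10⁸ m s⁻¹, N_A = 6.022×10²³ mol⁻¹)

Φ = 0.39

Product: (0.0101 M)(0.217 L) = 0.002192 mol.
Photon energy at 325 nm: hc/λ = (6.626×10⁻³⁴)(2.998×10⁸)/(325×10⁻⁹) = 6.112×10⁻¹⁹ J.
Energy delivered: (371 W m⁻²)(10.7×10⁻⁴ m²)(5184 s) = 2058 J.
Photons incident: 2058 / 6.112×10⁻¹⁹ = 3.367×10²¹, i.e. 3.367×10²¹/6.022×10²³ = 0.005591 mol.
Φ = 0.002192 mol / 0.005591 mol photons = 0.39.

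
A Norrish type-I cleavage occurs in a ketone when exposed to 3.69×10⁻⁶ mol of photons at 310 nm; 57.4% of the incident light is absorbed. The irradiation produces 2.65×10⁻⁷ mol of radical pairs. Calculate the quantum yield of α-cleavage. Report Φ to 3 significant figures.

Φ = 0.125

Photons absorbed: 0.574 × 3.69×10⁻⁶ = 2.118×10⁻⁶ mol.
Φ = 2.65×10⁻⁷ mol / 2.118×10⁻⁶ mol photons = 0.125.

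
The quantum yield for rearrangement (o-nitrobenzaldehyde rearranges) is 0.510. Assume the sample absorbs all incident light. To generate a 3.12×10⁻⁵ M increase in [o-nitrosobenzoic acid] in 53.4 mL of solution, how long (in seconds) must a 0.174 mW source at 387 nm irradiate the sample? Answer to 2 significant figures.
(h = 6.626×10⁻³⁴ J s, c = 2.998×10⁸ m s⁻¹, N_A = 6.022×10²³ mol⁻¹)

t ≈ 5800 s

Product: (3.12×10⁻⁵ M)(0.0534 L) = 1.666×10⁻⁶ mol.
Photons that must be absorbed: 1.666×10⁻⁶ / 0.510 = 3.267×10⁻⁶ mol.
Photon energy: hc/λ = 5.133×10⁻¹⁹ J; per mole, 3.091×10⁵ J mol⁻¹.
Energy required: 3.267×10⁻⁶ × 3.091×10⁵ = 1.010 J.
Time: 1.010 J / 0.000174 W = 5800 s.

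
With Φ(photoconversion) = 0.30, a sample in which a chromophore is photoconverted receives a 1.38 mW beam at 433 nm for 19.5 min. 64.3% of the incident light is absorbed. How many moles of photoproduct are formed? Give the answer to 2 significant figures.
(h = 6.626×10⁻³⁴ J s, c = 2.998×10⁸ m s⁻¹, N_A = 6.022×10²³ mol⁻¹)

Photon energy at 433 nm: hc/λ = (6.626×10⁻³⁴)(2.998×10⁸)/(433×10⁻⁹) = 4.588×10⁻¹⁹ J.
Energy delivered: (1.38 mW)(1170 s) = 1.615 J.
Photons incident: 1.615 / 4.588×10⁻¹⁹ = 3.520×10¹⁸, i.e. 3.520×10¹⁸/6.022×10²³ = 5.845×10⁻⁶ mol.
Photons absorbed: 0.643 × 5.845×10⁻⁶ = 3.758×10⁻⁶ mol.
Product: Φ × n_abs = 0.30 × 3.758×10⁻⁶ = 1.127×10⁻⁶ mol.

1.1×10⁻⁶ mol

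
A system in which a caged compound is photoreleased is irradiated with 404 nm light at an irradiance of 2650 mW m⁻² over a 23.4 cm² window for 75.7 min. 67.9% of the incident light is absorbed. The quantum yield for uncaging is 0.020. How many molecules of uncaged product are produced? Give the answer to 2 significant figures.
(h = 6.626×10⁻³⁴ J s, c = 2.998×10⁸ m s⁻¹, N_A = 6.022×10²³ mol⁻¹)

7.8×10¹⁷ molecules

Photon energy at 404 nm: hc/λ = (6.626×10⁻³⁴)(2.998×10⁸)/(404×10⁻⁹) = 4.917×10⁻¹⁹ J.
Energy delivered: (2650 mW m⁻²)(23.4×10⁻⁴ m²)(4542 s) = 28.16 J.
Photons incident: 28.16 / 4.917×10⁻¹⁹ = 5.727×10¹⁹, i.e. 5.727×10¹⁹/6.022×10²³ = 9.510×10⁻⁵ mol.
Photons absorbed: 0.679 × 9.510×10⁻⁵ = 6.457×10⁻⁵ mol.
Product: Φ × n_abs = 0.020 × 6.457×10⁻⁵ = 1.291×10⁻⁶ mol.
As a count: 1.291×10⁻⁶ × 6.022×10²³ = 7.8×10¹⁷.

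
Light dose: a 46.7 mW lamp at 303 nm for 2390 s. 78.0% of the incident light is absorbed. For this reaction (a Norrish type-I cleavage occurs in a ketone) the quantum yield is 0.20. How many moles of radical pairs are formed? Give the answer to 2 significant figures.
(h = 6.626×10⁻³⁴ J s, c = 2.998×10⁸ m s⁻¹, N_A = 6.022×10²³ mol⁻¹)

4.4×10⁻⁵ mol

Photon energy at 303 nm: hc/λ = (6.626×10⁻³⁴)(2.998×10⁸)/(303×10⁻⁹) = 6.556×10⁻¹⁹ J.
Energy delivered: (46.7 mW)(2390 s) = 111.6 J.
Photons incident: 111.6 / 6.556×10⁻¹⁹ = 1.702×10²⁰, i.e. 1.702×10²⁰/6.022×10²³ = 2.826×10⁻⁴ mol.
Photons absorbed: 0.780 × 2.826×10⁻⁴ = 2.204×10⁻⁴ mol.
Product: Φ × n_abs = 0.20 × 2.204×10⁻⁴ = 4.408×10⁻⁵ mol.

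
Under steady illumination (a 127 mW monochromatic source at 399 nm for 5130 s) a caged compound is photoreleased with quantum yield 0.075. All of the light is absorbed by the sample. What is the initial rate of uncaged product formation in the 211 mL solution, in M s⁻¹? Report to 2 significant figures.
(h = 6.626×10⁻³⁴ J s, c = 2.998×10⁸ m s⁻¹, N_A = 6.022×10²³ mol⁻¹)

Photon energy at 399 nm: hc/λ = (6.626×10⁻³⁴)(2.998×10⁸)/(399×10⁻⁹) = 4.979×10⁻¹⁹ J.
Energy delivered: (127 mW)(5130 s) = 651.5 J.
Photons incident: 651.5 / 4.979×10⁻¹⁹ = 1.308×10²¹, i.e. 1.308×10²¹/6.022×10²³ = 0.002172 mol.
Product formed: 0.075 × 0.002172 = 1.629×10⁻⁴ mol.
Rate: 1.629×10⁻⁴ mol / (5130 s × 0.211 L) = 1.5×10⁻⁷ M s⁻¹.

1.5×10⁻⁷ M s⁻¹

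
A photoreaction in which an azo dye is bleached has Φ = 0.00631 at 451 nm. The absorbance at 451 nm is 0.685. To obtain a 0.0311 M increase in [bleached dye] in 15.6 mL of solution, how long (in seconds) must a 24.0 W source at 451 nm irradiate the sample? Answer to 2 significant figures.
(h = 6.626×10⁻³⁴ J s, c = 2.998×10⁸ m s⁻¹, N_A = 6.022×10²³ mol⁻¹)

t ≈ 1100 s

Product: (0.0311 M)(0.0156 L) = 4.852×10⁻⁴ mol.
Photons that must be absorbed: 4.852×10⁻⁴ / 0.00631 = 0.07689 mol.
Fraction absorbed: 1 − 10^(−0.685) = 0.7935.
Incident photons needed: 0.07689 / 0.7935 = 0.09690 mol.
Photon energy: hc/λ = 4.405×10⁻¹⁹ J; per mole, 2.653×10⁵ J mol⁻¹.
Energy required: 0.09690 × 2.653×10⁵ = 2.571×10⁴ J.
Time: 2.571×10⁴ J / 24 W = 1100 s.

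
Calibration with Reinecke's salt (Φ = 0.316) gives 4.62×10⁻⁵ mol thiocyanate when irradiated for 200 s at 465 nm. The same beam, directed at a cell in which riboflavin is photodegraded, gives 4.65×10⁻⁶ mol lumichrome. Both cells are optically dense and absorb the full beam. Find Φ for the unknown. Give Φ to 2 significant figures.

Photons absorbed by the actinometer: 4.62×10⁻⁵ / 0.316 = 1.462×10⁻⁴ mol.
Φ(unknown) = 4.65×10⁻⁶ / 1.462×10⁻⁴ = 0.032.

Φ = 0.032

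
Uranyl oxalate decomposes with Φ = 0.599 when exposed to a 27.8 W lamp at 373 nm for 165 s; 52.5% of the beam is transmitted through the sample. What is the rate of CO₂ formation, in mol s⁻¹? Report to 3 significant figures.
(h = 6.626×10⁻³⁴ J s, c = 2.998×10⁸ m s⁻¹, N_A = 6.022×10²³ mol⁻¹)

2.47×10⁻⁵ mol s⁻¹

Photon energy at 373 nm: hc/λ = (6.626×10⁻³⁴)(2.998×10⁸)/(373×10⁻⁹) = 5.326×10⁻¹⁹ J.
Energy delivered: (27.8 W)(165 s) = 4587 J.
Photons incident: 4587 / 5.326×10⁻¹⁹ = 8.612×10²¹, i.e. 8.612×10²¹/6.022×10²³ = 0.01430 mol.
Fraction absorbed: 1 − 52.5/100 = 0.4750.
Photons absorbed: 0.4750 × 0.01430 = 0.006793 mol.
Product formed: 0.599 × 0.006793 = 0.004069 mol.
Rate: 0.004069 / 165 s = 2.47×10⁻⁵ mol s⁻¹.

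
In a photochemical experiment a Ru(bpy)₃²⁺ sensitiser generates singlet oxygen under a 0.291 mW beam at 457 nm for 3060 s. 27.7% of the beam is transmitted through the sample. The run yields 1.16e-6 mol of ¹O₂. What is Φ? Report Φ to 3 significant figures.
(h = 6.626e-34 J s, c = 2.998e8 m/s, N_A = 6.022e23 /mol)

Photon energy at 457 nm: hc/λ = (6.626e-34)(2.998e8)/(457e-9) = 4.347e-19 J.
Energy delivered: (0.291 mW)(3060 s) = 0.8905 J.
Photons incident: 0.8905 / 4.347e-19 = 2.049e18, i.e. 2.049e18/6.022e23 = 3.403e-6 mol.
Fraction absorbed: 1 − 27.7/100 = 0.7230.
Photons absorbed: 0.7230 × 3.403e-6 = 2.460e-6 mol.
Φ = 1.16e-6 mol / 2.460e-6 mol photons = 0.472.

Φ = 0.472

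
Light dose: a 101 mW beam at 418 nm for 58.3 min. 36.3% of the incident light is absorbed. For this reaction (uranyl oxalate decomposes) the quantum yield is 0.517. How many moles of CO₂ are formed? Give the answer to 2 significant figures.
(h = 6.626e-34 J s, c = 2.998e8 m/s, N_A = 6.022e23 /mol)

Photon energy at 418 nm: hc/λ = (6.626e-34)(2.998e8)/(418e-9) = 4.752e-19 J.
Energy delivered: (101 mW)(3498 s) = 353.3 J.
Photons incident: 353.3 / 4.752e-19 = 7.435e20, i.e. 7.435e20/6.022e23 = 0.001235 mol.
Photons absorbed: 0.363 × 0.001235 = 4.483e-4 mol.
Product: Φ × n_abs = 0.517 × 4.483e-4 = 2.318e-4 mol.

2.3e-4 mol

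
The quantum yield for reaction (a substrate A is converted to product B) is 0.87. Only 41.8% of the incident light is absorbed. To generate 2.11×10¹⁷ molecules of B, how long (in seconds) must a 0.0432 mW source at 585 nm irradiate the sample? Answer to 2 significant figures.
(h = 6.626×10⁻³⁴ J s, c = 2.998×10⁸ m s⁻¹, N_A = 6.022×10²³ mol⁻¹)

t ≈ 4600 s

Product: 2.11×10¹⁷ / 6.022×10²³ = 3.504×10⁻⁷ mol.
Photons that must be absorbed: 3.504×10⁻⁷ / 0.87 = 4.028×10⁻⁷ mol.
Incident photons needed: 4.028×10⁻⁷ / 0.418 = 9.636×10⁻⁷ mol.
Photon energy: hc/λ = 3.396×10⁻¹⁹ J; per mole, 2.045×10⁵ J mol⁻¹.
Energy required: 9.636×10⁻⁷ × 2.045×10⁵ = 0.1971 J.
Time: 0.1971 J / 4.32e-05 W = 4600 s.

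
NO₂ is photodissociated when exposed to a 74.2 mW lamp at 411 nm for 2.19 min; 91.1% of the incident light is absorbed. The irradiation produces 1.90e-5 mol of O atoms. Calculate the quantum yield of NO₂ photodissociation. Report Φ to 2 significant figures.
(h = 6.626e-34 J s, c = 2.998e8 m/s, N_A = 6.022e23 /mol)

Photon energy at 411 nm: hc/λ = (6.626e-34)(2.998e8)/(411e-9) = 4.833e-19 J.
Energy delivered: (74.2 mW)(131.4 s) = 9.750 J.
Photons incident: 9.750 / 4.833e-19 = 2.017e19, i.e. 2.017e19/6.022e23 = 3.349e-5 mol.
Photons absorbed: 0.911 × 3.349e-5 = 3.051e-5 mol.
Φ = 1.90e-5 mol / 3.051e-5 mol photons = 0.62.

Φ = 0.62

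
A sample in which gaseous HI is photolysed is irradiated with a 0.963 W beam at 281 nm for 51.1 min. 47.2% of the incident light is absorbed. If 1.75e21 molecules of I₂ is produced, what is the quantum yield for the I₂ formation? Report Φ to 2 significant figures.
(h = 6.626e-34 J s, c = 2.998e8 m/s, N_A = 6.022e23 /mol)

Φ = 0.89

Product: 1.75e21 / 6.022e23 = 0.002906 mol.
Photon energy at 281 nm: hc/λ = (6.626e-34)(2.998e8)/(281e-9) = 7.069e-19 J.
Energy delivered: (0.963 W)(3066 s) = 2953 J.
Photons incident: 2953 / 7.069e-19 = 4.177e21, i.e. 4.177e21/6.022e23 = 0.006936 mol.
Photons absorbed: 0.472 × 0.006936 = 0.003274 mol.
Φ = 0.002906 mol / 0.003274 mol photons = 0.89.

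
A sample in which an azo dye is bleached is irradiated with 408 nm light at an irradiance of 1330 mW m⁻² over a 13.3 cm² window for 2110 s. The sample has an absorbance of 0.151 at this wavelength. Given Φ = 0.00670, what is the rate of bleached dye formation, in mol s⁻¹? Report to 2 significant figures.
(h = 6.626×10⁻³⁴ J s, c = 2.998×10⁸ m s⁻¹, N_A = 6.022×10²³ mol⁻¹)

Photon energy at 408 nm: hc/λ = (6.626×10⁻³⁴)(2.998×10⁸)/(408×10⁻⁹) = 4.869×10⁻¹⁹ J.
Energy delivered: (1330 mW m⁻²)(13.3×10⁻⁴ m²)(2110 s) = 3.732 J.
Photons incident: 3.732 / 4.869×10⁻¹⁹ = 7.665×10¹⁸, i.e. 7.665×10¹⁸/6.022×10²³ = 1.273×10⁻⁵ mol.
Fraction absorbed: 1 − 10^(−0.151) = 0.2937.
Photons absorbed: 0.2937 × 1.273×10⁻⁵ = 3.739×10⁻⁶ mol.
Product formed: 0.00670 × 3.739×10⁻⁶ = 2.505×10⁻⁸ mol.
Rate: 2.505×10⁻⁸ / 2110 s = 1.2×10⁻¹¹ mol s⁻¹.

1.2×10⁻¹¹ mol s⁻¹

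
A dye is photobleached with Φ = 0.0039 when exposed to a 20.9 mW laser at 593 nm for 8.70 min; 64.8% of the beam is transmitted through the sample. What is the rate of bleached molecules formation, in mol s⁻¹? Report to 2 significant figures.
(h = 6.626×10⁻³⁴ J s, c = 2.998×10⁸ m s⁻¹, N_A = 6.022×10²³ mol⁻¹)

1.4×10⁻¹⁰ mol s⁻¹

Photon energy at 593 nm: hc/λ = (6.626×10⁻³⁴)(2.998×10⁸)/(593×10⁻⁹) = 3.350×10⁻¹⁹ J.
Energy delivered: (20.9 mW)(522 s) = 10.91 J.
Photons incident: 10.91 / 3.350×10⁻¹⁹ = 3.257×10¹⁹, i.e. 3.257×10¹⁹/6.022×10²³ = 5.409×10⁻⁵ mol.
Fraction absorbed: 1 − 64.8/100 = 0.3520.
Photons absorbed: 0.3520 × 5.409×10⁻⁵ = 1.904×10⁻⁵ mol.
Product formed: 0.0039 × 1.904×10⁻⁵ = 7.426×10⁻⁸ mol.
Rate: 7.426×10⁻⁸ / 522 s = 1.4×10⁻¹⁰ mol s⁻¹.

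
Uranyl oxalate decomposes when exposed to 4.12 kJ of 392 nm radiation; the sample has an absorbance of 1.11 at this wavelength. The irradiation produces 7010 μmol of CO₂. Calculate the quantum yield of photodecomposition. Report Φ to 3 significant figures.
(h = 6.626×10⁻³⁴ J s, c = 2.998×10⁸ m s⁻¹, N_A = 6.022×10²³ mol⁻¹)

Product: 7010 μmol = 0.00701 mol.
Photon energy at 392 nm: hc/λ = (6.626×10⁻³⁴)(2.998×10⁸)/(392×10⁻⁹) = 5.068×10⁻¹⁹ J.
Incident energy: 4.12 kJ = 4120 J.
Photons incident: 4120 / 5.068×10⁻¹⁹ = 8.129×10²¹, i.e. 8.129×10²¹/6.022×10²³ = 0.01350 mol.
Fraction absorbed: 1 − 10^(−1.11) = 0.9224.
Photons absorbed: 0.9224 × 0.01350 = 0.01245 mol.
Φ = 0.00701 mol / 0.01245 mol photons = 0.563.

Φ = 0.563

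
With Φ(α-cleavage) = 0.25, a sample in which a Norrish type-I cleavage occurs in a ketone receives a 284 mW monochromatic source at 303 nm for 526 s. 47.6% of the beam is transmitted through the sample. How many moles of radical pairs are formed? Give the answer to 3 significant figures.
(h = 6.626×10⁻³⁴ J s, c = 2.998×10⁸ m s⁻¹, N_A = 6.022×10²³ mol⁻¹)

4.96×10⁻⁵ mol

Photon energy at 303 nm: hc/λ = (6.626×10⁻³⁴)(2.998×10⁸)/(303×10⁻⁹) = 6.556×10⁻¹⁹ J.
Energy delivered: (284 mW)(526 s) = 149.4 J.
Photons incident: 149.4 / 6.556×10⁻¹⁹ = 2.279×10²⁰, i.e. 2.279×10²⁰/6.022×10²³ = 3.784×10⁻⁴ mol.
Fraction absorbed: 1 − 47.6/100 = 0.5240.
Photons absorbed: 0.5240 × 3.784×10⁻⁴ = 1.983×10⁻⁴ mol.
Product: Φ × n_abs = 0.25 × 1.983×10⁻⁴ = 4.958×10⁻⁵ mol.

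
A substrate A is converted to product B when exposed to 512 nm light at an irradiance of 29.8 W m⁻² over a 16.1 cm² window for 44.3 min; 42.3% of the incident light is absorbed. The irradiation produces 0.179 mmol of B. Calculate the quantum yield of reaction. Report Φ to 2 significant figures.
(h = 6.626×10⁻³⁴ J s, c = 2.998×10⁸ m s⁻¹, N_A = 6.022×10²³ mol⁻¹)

Φ = 0.78

Product: 0.179 mmol = 1.79×10⁻⁴ mol.
Photon energy at 512 nm: hc/λ = (6.626×10⁻³⁴)(2.998×10⁸)/(512×10⁻⁹) = 3.880×10⁻¹⁹ J.
Energy delivered: (29.8 W m⁻²)(16.1×10⁻⁴ m²)(2658 s) = 127.5 J.
Photons incident: 127.5 / 3.880×10⁻¹⁹ = 3.286×10²⁰, i.e. 3.286×10²⁰/6.022×10²³ = 5.457×10⁻⁴ mol.
Photons absorbed: 0.423 × 5.457×10⁻⁴ = 2.308×10⁻⁴ mol.
Φ = 1.79×10⁻⁴ mol / 2.308×10⁻⁴ mol photons = 0.78.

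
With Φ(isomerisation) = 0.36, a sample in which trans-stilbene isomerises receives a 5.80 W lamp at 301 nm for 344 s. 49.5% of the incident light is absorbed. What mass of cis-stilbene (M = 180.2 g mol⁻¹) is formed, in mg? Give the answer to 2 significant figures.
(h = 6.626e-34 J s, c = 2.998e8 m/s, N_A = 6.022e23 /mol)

160 mg

Photon energy at 301 nm: hc/λ = (6.626e-34)(2.998e8)/(301e-9) = 6.600e-19 J.
Energy delivered: (5.80 W)(344 s) = 1995 J.
Photons incident: 1995 / 6.600e-19 = 3.023e21, i.e. 3.023e21/6.022e23 = 0.005020 mol.
Photons absorbed: 0.495 × 0.005020 = 0.002485 mol.
Product: Φ × n_abs = 0.36 × 0.002485 = 8.946e-4 mol.
Mass: 8.946e-4 × 180.2 = 0.1612 g = 160 mg.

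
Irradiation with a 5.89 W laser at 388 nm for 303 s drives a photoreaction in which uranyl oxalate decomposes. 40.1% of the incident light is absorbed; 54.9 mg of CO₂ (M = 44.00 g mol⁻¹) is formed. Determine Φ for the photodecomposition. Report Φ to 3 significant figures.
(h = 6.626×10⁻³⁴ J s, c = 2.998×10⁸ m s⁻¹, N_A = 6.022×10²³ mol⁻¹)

Product: 54.9 mg / 44.00 g mol⁻¹ = 0.001248 mol.
Photon energy at 388 nm: hc/λ = (6.626×10⁻³⁴)(2.998×10⁸)/(388×10⁻⁹) = 5.120×10⁻¹⁹ J.
Energy delivered: (5.89 W)(303 s) = 1785 J.
Photons incident: 1785 / 5.120×10⁻¹⁹ = 3.486×10²¹, i.e. 3.486×10²¹/6.022×10²³ = 0.005789 mol.
Photons absorbed: 0.401 × 0.005789 = 0.002321 mol.
Φ = 0.001248 mol / 0.002321 mol photons = 0.538.

Φ = 0.538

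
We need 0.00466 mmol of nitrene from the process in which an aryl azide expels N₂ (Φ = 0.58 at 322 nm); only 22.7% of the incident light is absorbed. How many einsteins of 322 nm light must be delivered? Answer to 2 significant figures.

3.5×10⁻⁵ einstein

Product: 0.00466 mmol = 4.66×10⁻⁶ mol.
Photons that must be absorbed: 4.66×10⁻⁶ / 0.58 = 8.034×10⁻⁶ mol.
Incident photons needed: 8.034×10⁻⁶ / 0.227 = 3.539×10⁻⁵ mol.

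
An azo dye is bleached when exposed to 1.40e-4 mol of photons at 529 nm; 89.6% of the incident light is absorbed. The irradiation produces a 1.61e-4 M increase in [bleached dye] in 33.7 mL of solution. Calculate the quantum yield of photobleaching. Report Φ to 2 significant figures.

Φ = 0.043

Product: (1.61e-4 M)(0.0337 L) = 5.426e-6 mol.
Photons absorbed: 0.896 × 1.40e-4 = 1.254e-4 mol.
Φ = 5.426e-6 mol / 1.254e-4 mol photons = 0.043.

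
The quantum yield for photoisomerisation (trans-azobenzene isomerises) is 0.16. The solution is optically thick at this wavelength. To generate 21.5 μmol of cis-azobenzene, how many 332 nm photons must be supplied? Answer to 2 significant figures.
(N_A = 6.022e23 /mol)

8.1e19 photons

Product: 21.5 μmol = 2.15e-5 mol.
Photons that must be absorbed: 2.15e-5 / 0.16 = 1.344e-4 mol.
Photon count: 1.344e-4 × 6.022e23 = 8.1e19.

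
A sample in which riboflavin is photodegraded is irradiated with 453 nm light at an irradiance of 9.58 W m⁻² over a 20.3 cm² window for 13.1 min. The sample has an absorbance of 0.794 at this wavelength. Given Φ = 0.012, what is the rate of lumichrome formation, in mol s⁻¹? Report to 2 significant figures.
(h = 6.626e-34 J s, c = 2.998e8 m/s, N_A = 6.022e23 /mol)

7.4e-10 mol s⁻¹

Photon energy at 453 nm: hc/λ = (6.626e-34)(2.998e8)/(453e-9) = 4.385e-19 J.
Energy delivered: (9.58 W m⁻²)(20.3e-4 m²)(786 s) = 15.29 J.
Photons incident: 15.29 / 4.385e-19 = 3.487e19, i.e. 3.487e19/6.022e23 = 5.790e-5 mol.
Fraction absorbed: 1 − 10^(−0.794) = 0.8393.
Photons absorbed: 0.8393 × 5.790e-5 = 4.860e-5 mol.
Product formed: 0.012 × 4.860e-5 = 5.832e-7 mol.
Rate: 5.832e-7 / 786 s = 7.4e-10 mol s⁻¹.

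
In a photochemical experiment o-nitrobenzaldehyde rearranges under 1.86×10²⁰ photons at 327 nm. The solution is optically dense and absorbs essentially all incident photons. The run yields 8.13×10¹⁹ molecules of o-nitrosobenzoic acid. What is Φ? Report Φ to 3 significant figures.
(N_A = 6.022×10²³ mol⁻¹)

Product: 8.13×10¹⁹ / 6.022×10²³ = 1.350×10⁻⁴ mol.
Moles of photons: 1.86×10²⁰ / 6.022×10²³ = 3.089×10⁻⁴ mol.
Φ = 1.350×10⁻⁴ mol / 3.089×10⁻⁴ mol photons = 0.437.

Φ = 0.437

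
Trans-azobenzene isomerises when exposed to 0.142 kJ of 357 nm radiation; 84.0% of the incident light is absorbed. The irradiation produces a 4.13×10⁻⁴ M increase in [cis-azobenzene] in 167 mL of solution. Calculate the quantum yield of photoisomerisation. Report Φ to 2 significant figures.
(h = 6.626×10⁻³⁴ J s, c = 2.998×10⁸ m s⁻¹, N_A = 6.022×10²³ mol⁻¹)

Φ = 0.19

Product: (4.13×10⁻⁴ M)(0.167 L) = 6.897×10⁻⁵ mol.
Photon energy at 357 nm: hc/λ = (6.626×10⁻³⁴)(2.998×10⁸)/(357×10⁻⁹) = 5.564×10⁻¹⁹ J.
Incident energy: 0.142 kJ = 142 J.
Photons incident: 142 / 5.564×10⁻¹⁹ = 2.552×10²⁰, i.e. 2.552×10²⁰/6.022×10²³ = 4.238×10⁻⁴ mol.
Photons absorbed: 0.840 × 4.238×10⁻⁴ = 3.560×10⁻⁴ mol.
Φ = 6.897×10⁻⁵ mol / 3.560×10⁻⁴ mol photons = 0.19.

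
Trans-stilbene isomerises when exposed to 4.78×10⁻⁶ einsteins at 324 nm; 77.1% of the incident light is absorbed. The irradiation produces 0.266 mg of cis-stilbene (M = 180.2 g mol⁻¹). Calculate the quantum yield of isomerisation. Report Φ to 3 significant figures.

Product: 0.266 mg / 180.2 g mol⁻¹ = 1.476×10⁻⁶ mol.
Photons absorbed: 0.771 × 4.78×10⁻⁶ = 3.685×10⁻⁶ mol.
Φ = 1.476×10⁻⁶ mol / 3.685×10⁻⁶ mol photons = 0.401.

Φ = 0.401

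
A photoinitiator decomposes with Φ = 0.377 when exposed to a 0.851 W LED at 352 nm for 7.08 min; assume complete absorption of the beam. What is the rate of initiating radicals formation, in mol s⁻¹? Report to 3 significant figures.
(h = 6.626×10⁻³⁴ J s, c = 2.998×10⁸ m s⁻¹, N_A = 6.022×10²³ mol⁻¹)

Photon energy at 352 nm: hc/λ = (6.626×10⁻³⁴)(2.998×10⁸)/(352×10⁻⁹) = 5.643×10⁻¹⁹ J.
Energy delivered: (0.851 W)(424.8 s) = 361.5 J.
Photons incident: 361.5 / 5.643×10⁻¹⁹ = 6.406×10²⁰, i.e. 6.406×10²⁰/6.022×10²³ = 0.001064 mol.
Product formed: 0.377 × 0.001064 = 4.011×10⁻⁴ mol.
Rate: 4.011×10⁻⁴ / 424.8 s = 9.44×10⁻⁷ mol s⁻¹.

9.44×10⁻⁷ mol s⁻¹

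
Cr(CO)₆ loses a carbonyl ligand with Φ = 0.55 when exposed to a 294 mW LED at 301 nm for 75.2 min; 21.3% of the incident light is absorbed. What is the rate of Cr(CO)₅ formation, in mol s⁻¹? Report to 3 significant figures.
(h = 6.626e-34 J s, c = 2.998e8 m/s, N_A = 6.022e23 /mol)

Photon energy at 301 nm: hc/λ = (6.626e-34)(2.998e8)/(301e-9) = 6.600e-19 J.
Energy delivered: (294 mW)(4512 s) = 1327 J.
Photons incident: 1327 / 6.600e-19 = 2.011e21, i.e. 2.011e21/6.022e23 = 0.003339 mol.
Photons absorbed: 0.213 × 0.003339 = 7.112e-4 mol.
Product formed: 0.55 × 7.112e-4 = 3.912e-4 mol.
Rate: 3.912e-4 / 4512 s = 8.67e-8 mol s⁻¹.

8.67e-8 mol s⁻¹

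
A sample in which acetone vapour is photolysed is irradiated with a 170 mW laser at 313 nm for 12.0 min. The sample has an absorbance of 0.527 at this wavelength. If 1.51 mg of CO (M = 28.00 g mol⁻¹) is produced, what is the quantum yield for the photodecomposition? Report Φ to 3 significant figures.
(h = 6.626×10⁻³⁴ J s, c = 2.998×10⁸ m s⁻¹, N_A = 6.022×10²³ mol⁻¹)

Product: 1.51 mg / 28.00 g mol⁻¹ = 5.393×10⁻⁵ mol.
Photon energy at 313 nm: hc/λ = (6.626×10⁻³⁴)(2.998×10⁸)/(313×10⁻⁹) = 6.347×10⁻¹⁹ J.
Energy delivered: (170 mW)(720 s) = 122.4 J.
Photons incident: 122.4 / 6.347×10⁻¹⁹ = 1.928×10²⁰, i.e. 1.928×10²⁰/6.022×10²³ = 3.202×10⁻⁴ mol.
Fraction absorbed: 1 − 10^(−0.527) = 0.7028.
Photons absorbed: 0.7028 × 3.202×10⁻⁴ = 2.250×10⁻⁴ mol.
Φ = 5.393×10⁻⁵ mol / 2.250×10⁻⁴ mol photons = 0.240.

Φ = 0.240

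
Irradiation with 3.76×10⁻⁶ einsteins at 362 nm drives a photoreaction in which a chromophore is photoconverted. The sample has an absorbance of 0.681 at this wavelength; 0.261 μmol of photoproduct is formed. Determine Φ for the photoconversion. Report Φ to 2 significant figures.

Product: 0.261 μmol = 2.61×10⁻⁷ mol.
Fraction absorbed: 1 − 10^(−0.681) = 0.7916.
Photons absorbed: 0.7916 × 3.76×10⁻⁶ = 2.976×10⁻⁶ mol.
Φ = 2.61×10⁻⁷ mol / 2.976×10⁻⁶ mol photons = 0.088.

Φ = 0.088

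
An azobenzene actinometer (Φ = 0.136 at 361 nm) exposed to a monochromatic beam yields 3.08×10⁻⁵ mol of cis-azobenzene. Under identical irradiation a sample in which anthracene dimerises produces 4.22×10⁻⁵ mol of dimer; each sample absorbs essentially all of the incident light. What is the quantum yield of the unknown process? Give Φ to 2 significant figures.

Φ = 0.19

Photons absorbed by the actinometer: 3.08×10⁻⁵ / 0.136 = 2.265×10⁻⁴ mol.
Φ(unknown) = 4.22×10⁻⁵ / 2.265×10⁻⁴ = 0.19.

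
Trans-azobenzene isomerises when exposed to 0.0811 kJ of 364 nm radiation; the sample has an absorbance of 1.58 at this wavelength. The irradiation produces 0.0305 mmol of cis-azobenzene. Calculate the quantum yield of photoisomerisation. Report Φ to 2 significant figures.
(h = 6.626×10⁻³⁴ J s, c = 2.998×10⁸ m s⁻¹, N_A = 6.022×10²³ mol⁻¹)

Φ = 0.13

Product: 0.0305 mmol = 3.05×10⁻⁵ mol.
Photon energy at 364 nm: hc/λ = (6.626×10⁻³⁴)(2.998×10⁸)/(364×10⁻⁹) = 5.457×10⁻¹⁹ J.
Incident energy: 0.0811 kJ = 81.1 J.
Photons incident: 81.1 / 5.457×10⁻¹⁹ = 1.486×10²⁰, i.e. 1.486×10²⁰/6.022×10²³ = 2.468×10⁻⁴ mol.
Fraction absorbed: 1 − 10^(−1.58) = 0.9737.
Photons absorbed: 0.9737 × 2.468×10⁻⁴ = 2.403×10⁻⁴ mol.
Φ = 3.05×10⁻⁵ mol / 2.403×10⁻⁴ mol photons = 0.13.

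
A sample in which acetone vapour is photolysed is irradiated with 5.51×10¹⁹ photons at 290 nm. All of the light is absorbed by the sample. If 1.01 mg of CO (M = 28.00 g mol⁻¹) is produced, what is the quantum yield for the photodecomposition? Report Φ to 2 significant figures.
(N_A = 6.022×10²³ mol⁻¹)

Product: 1.01 mg / 28.00 g mol⁻¹ = 3.607×10⁻⁵ mol.
Moles of photons: 5.51×10¹⁹ / 6.022×10²³ = 9.150×10⁻⁵ mol.
Φ = 3.607×10⁻⁵ mol / 9.150×10⁻⁵ mol photons = 0.39.

Φ = 0.39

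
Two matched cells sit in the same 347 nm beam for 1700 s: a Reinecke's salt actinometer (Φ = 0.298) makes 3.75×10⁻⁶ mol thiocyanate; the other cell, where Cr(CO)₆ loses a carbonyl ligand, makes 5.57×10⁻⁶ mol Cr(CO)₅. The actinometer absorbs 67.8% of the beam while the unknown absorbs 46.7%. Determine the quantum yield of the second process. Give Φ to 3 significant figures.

Φ = 0.643

Photons absorbed by the actinometer: 3.75×10⁻⁶ / 0.298 = 1.258×10⁻⁵ mol.
Incident flux: 1.258×10⁻⁵ / 0.678 = 1.855×10⁻⁵ einstein.
Absorbed by unknown: 0.467 × 1.855×10⁻⁵ = 8.663×10⁻⁶ mol.
Φ(unknown) = 5.57×10⁻⁶ / 8.663×10⁻⁶ = 0.643.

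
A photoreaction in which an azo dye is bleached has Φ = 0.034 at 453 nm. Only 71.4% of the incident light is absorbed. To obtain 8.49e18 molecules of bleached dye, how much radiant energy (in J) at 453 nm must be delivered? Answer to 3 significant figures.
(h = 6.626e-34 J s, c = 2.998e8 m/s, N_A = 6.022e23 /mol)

153 J

Product: 8.49e18 / 6.022e23 = 1.410e-5 mol.
Photons that must be absorbed: 1.410e-5 / 0.034 = 4.147e-4 mol.
Incident photons needed: 4.147e-4 / 0.714 = 5.808e-4 mol.
Photon energy: hc/λ = 4.385e-19 J; per mole, 2.641e5 J mol⁻¹.
Energy required: 5.808e-4 × 2.641e5 = 153 J.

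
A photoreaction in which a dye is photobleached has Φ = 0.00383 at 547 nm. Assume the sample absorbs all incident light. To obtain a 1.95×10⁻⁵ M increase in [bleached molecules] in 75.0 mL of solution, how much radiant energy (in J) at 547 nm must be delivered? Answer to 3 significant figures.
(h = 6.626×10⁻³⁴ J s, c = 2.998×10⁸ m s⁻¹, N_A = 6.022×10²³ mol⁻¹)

Product: (1.95×10⁻⁵ M)(0.075 L) = 1.463×10⁻⁶ mol.
Photons that must be absorbed: 1.463×10⁻⁶ / 0.00383 = 3.820×10⁻⁴ mol.
Photon energy: hc/λ = 3.632×10⁻¹⁹ J; per mole, 2.187×10⁵ J mol⁻¹.
Energy required: 3.820×10⁻⁴ × 2.187×10⁵ = 83.5 J.

83.5 J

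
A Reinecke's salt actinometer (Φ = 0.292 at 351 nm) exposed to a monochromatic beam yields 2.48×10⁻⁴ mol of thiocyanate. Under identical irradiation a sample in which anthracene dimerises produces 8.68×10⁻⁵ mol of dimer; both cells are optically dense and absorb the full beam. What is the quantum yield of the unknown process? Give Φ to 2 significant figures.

Φ = 0.10

Photons absorbed by the actinometer: 2.48×10⁻⁴ / 0.292 = 8.493×10⁻⁴ mol.
Φ(unknown) = 8.68×10⁻⁵ / 8.493×10⁻⁴ = 0.10.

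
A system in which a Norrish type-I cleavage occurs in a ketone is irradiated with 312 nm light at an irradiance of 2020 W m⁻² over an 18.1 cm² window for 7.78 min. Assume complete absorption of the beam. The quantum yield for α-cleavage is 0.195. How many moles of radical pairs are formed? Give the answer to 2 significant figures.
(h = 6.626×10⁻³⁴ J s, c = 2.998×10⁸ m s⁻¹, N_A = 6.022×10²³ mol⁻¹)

Photon energy at 312 nm: hc/λ = (6.626×10⁻³⁴)(2.998×10⁸)/(312×10⁻⁹) = 6.367×10⁻¹⁹ J.
Energy delivered: (2020 W m⁻²)(18.1×10⁻⁴ m²)(466.8 s) = 1707 J.
Photons incident: 1707 / 6.367×10⁻¹⁹ = 2.681×10²¹, i.e. 2.681×10²¹/6.022×10²³ = 0.004452 mol.
Product: Φ × n_abs = 0.195 × 0.004452 = 8.681×10⁻⁴ mol.

8.7×10⁻⁴ mol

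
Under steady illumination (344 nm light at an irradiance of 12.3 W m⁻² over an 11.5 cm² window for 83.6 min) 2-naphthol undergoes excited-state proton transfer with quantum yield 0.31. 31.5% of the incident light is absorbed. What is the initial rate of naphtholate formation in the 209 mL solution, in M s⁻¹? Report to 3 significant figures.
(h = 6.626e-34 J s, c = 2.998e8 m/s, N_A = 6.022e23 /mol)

1.90e-8 M s⁻¹

Photon energy at 344 nm: hc/λ = (6.626e-34)(2.998e8)/(344e-9) = 5.775e-19 J.
Energy delivered: (12.3 W m⁻²)(11.5e-4 m²)(5016 s) = 70.95 J.
Photons incident: 70.95 / 5.775e-19 = 1.229e20, i.e. 1.229e20/6.022e23 = 2.041e-4 mol.
Photons absorbed: 0.315 × 2.041e-4 = 6.429e-5 mol.
Product formed: 0.31 × 6.429e-5 = 1.993e-5 mol.
Rate: 1.993e-5 mol / (5016 s × 0.209 L) = 1.90e-8 M s⁻¹.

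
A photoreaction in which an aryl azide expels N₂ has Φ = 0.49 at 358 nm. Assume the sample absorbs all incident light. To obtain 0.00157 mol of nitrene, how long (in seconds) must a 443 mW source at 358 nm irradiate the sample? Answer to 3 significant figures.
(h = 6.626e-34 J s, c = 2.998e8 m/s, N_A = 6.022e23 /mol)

Photons that must be absorbed: 0.00157 / 0.49 = 0.003204 mol.
Photon energy: hc/λ = 5.549e-19 J; per mole, 3.342e5 J mol⁻¹.
Energy required: 0.003204 × 3.342e5 = 1071 J.
Time: 1071 J / 0.443 W = 2420 s.

t ≈ 2420 s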